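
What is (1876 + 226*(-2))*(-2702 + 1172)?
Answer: -2178720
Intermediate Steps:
(1876 + 226*(-2))*(-2702 + 1172) = (1876 - 452)*(-1530) = 1424*(-1530) = -2178720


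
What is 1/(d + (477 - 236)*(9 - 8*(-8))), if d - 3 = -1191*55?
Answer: -1/47909 ≈ -2.0873e-5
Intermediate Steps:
d = -65502 (d = 3 - 1191*55 = 3 - 65505 = -65502)
1/(d + (477 - 236)*(9 - 8*(-8))) = 1/(-65502 + (477 - 236)*(9 - 8*(-8))) = 1/(-65502 + 241*(9 + 64)) = 1/(-65502 + 241*73) = 1/(-65502 + 17593) = 1/(-47909) = -1/47909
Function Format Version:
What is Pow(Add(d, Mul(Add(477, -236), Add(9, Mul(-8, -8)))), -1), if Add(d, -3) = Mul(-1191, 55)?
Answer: Rational(-1, 47909) ≈ -2.0873e-5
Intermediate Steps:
d = -65502 (d = Add(3, Mul(-1191, 55)) = Add(3, -65505) = -65502)
Pow(Add(d, Mul(Add(477, -236), Add(9, Mul(-8, -8)))), -1) = Pow(Add(-65502, Mul(Add(477, -236), Add(9, Mul(-8, -8)))), -1) = Pow(Add(-65502, Mul(241, Add(9, 64))), -1) = Pow(Add(-65502, Mul(241, 73)), -1) = Pow(Add(-65502, 17593), -1) = Pow(-47909, -1) = Rational(-1, 47909)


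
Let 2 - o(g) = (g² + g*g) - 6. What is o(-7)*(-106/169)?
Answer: 9540/169 ≈ 56.450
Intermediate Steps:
o(g) = 8 - 2*g² (o(g) = 2 - ((g² + g*g) - 6) = 2 - ((g² + g²) - 6) = 2 - (2*g² - 6) = 2 - (-6 + 2*g²) = 2 + (6 - 2*g²) = 8 - 2*g²)
o(-7)*(-106/169) = (8 - 2*(-7)²)*(-106/169) = (8 - 2*49)*(-106*1/169) = (8 - 98)*(-106/169) = -90*(-106/169) = 9540/169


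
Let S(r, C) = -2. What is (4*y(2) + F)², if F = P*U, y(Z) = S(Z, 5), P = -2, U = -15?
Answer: 484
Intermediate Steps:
y(Z) = -2
F = 30 (F = -2*(-15) = 30)
(4*y(2) + F)² = (4*(-2) + 30)² = (-8 + 30)² = 22² = 484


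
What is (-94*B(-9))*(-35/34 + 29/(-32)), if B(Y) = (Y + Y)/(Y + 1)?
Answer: 445419/1088 ≈ 409.39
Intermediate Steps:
B(Y) = 2*Y/(1 + Y) (B(Y) = (2*Y)/(1 + Y) = 2*Y/(1 + Y))
(-94*B(-9))*(-35/34 + 29/(-32)) = (-188*(-9)/(1 - 9))*(-35/34 + 29/(-32)) = (-188*(-9)/(-8))*(-35*1/34 + 29*(-1/32)) = (-188*(-9)*(-1)/8)*(-35/34 - 29/32) = -94*9/4*(-1053/544) = -423/2*(-1053/544) = 445419/1088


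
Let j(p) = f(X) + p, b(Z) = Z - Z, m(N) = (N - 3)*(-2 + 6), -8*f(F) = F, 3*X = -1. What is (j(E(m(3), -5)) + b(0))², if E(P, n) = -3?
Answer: 5041/576 ≈ 8.7517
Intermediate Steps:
X = -⅓ (X = (⅓)*(-1) = -⅓ ≈ -0.33333)
f(F) = -F/8
m(N) = -12 + 4*N (m(N) = (-3 + N)*4 = -12 + 4*N)
b(Z) = 0
j(p) = 1/24 + p (j(p) = -⅛*(-⅓) + p = 1/24 + p)
(j(E(m(3), -5)) + b(0))² = ((1/24 - 3) + 0)² = (-71/24 + 0)² = (-71/24)² = 5041/576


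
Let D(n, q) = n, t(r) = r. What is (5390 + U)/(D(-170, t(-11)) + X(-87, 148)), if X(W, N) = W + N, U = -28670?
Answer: 23280/109 ≈ 213.58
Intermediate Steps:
X(W, N) = N + W
(5390 + U)/(D(-170, t(-11)) + X(-87, 148)) = (5390 - 28670)/(-170 + (148 - 87)) = -23280/(-170 + 61) = -23280/(-109) = -23280*(-1/109) = 23280/109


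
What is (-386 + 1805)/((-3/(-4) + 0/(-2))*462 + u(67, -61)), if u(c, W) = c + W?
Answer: 946/235 ≈ 4.0255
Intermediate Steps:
u(c, W) = W + c
(-386 + 1805)/((-3/(-4) + 0/(-2))*462 + u(67, -61)) = (-386 + 1805)/((-3/(-4) + 0/(-2))*462 + (-61 + 67)) = 1419/((-3*(-¼) + 0*(-½))*462 + 6) = 1419/((¾ + 0)*462 + 6) = 1419/((¾)*462 + 6) = 1419/(693/2 + 6) = 1419/(705/2) = 1419*(2/705) = 946/235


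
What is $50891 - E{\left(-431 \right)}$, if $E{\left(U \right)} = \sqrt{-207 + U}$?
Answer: $50891 - i \sqrt{638} \approx 50891.0 - 25.259 i$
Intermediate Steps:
$50891 - E{\left(-431 \right)} = 50891 - \sqrt{-207 - 431} = 50891 - \sqrt{-638} = 50891 - i \sqrt{638}$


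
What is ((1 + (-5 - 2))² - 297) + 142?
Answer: -119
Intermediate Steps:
((1 + (-5 - 2))² - 297) + 142 = ((1 - 7)² - 297) + 142 = ((-6)² - 297) + 142 = (36 - 297) + 142 = -261 + 142 = -119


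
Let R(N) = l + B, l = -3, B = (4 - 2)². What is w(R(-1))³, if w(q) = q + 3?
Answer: 64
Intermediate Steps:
B = 4 (B = 2² = 4)
R(N) = 1 (R(N) = -3 + 4 = 1)
w(q) = 3 + q
w(R(-1))³ = (3 + 1)³ = 4³ = 64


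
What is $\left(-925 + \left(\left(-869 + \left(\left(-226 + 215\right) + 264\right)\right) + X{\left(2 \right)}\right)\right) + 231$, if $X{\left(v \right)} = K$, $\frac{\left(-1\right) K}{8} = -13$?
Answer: $-1206$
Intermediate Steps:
$K = 104$ ($K = \left(-8\right) \left(-13\right) = 104$)
$X{\left(v \right)} = 104$
$\left(-925 + \left(\left(-869 + \left(\left(-226 + 215\right) + 264\right)\right) + X{\left(2 \right)}\right)\right) + 231 = \left(-925 + \left(\left(-869 + \left(\left(-226 + 215\right) + 264\right)\right) + 104\right)\right) + 231 = \left(-925 + \left(\left(-869 + \left(-11 + 264\right)\right) + 104\right)\right) + 231 = \left(-925 + \left(\left(-869 + 253\right) + 104\right)\right) + 231 = \left(-925 + \left(-616 + 104\right)\right) + 231 = \left(-925 - 512\right) + 231 = -1437 + 231 = -1206$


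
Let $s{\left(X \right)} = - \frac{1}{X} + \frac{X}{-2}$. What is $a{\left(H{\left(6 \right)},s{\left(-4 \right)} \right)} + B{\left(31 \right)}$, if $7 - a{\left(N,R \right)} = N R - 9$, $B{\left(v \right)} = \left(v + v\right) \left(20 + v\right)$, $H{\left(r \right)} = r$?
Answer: $\frac{6329}{2} \approx 3164.5$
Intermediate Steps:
$s{\left(X \right)} = - \frac{1}{X} - \frac{X}{2}$ ($s{\left(X \right)} = - \frac{1}{X} + X \left(- \frac{1}{2}\right) = - \frac{1}{X} - \frac{X}{2}$)
$B{\left(v \right)} = 2 v \left(20 + v\right)$
$a{\left(N,R \right)} = 16 - N R$ ($a{\left(N,R \right)} = 7 - \left(N R - 9\right) = 7 - \left(-9 + N R\right) = 16 - N R$)
$a{\left(H{\left(6 \right)},s{\left(-4 \right)} \right)} + B{\left(31 \right)} = \left(16 - 6 \left(- \frac{1}{-4} - -2\right)\right) + 2 \cdot 31 \left(20 + 31\right) = \left(16 - 6 \left(\left(-1\right) \left(- \frac{1}{4}\right) + 2\right)\right) + 2 \cdot 31 \cdot 51 = \left(16 - 6 \left(\frac{1}{4} + 2\right)\right) + 3162 = \left(16 - 6 \cdot \frac{9}{4}\right) + 3162 = \left(16 - \frac{27}{2}\right) + 3162 = \frac{5}{2} + 3162 = \frac{6329}{2}$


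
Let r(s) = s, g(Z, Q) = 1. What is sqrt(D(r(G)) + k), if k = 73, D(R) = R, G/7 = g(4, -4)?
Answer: 4*sqrt(5) ≈ 8.9443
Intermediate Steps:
G = 7 (G = 7*1 = 7)
sqrt(D(r(G)) + k) = sqrt(7 + 73) = sqrt(80) = 4*sqrt(5)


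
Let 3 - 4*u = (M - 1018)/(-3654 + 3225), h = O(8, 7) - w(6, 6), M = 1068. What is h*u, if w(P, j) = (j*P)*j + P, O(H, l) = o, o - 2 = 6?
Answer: -143059/858 ≈ -166.74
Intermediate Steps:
o = 8 (o = 2 + 6 = 8)
O(H, l) = 8
w(P, j) = P + P*j**2 (w(P, j) = (P*j)*j + P = P*j**2 + P = P + P*j**2)
h = -214 (h = 8 - 6*(1 + 6**2) = 8 - 6*(1 + 36) = 8 - 6*37 = 8 - 1*222 = 8 - 222 = -214)
u = 1337/1716 (u = 3/4 - (1068 - 1018)/(4*(-3654 + 3225)) = 3/4 - 25/(2*(-429)) = 3/4 - 25*(-1)/(2*429) = 3/4 - 1/4*(-50/429) = 3/4 + 25/858 = 1337/1716 ≈ 0.77914)
h*u = -214*1337/1716 = -143059/858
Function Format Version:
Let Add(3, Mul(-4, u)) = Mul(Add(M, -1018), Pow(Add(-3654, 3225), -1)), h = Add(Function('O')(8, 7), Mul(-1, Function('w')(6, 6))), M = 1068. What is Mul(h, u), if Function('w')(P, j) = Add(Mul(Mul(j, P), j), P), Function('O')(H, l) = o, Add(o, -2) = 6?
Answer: Rational(-143059, 858) ≈ -166.74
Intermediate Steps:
o = 8 (o = Add(2, 6) = 8)
Function('O')(H, l) = 8
Function('w')(P, j) = Add(P, Mul(P, Pow(j, 2))) (Function('w')(P, j) = Add(Mul(Mul(P, j), j), P) = Add(Mul(P, Pow(j, 2)), P) = Add(P, Mul(P, Pow(j, 2))))
h = -214 (h = Add(8, Mul(-1, Mul(6, Add(1, Pow(6, 2))))) = Add(8, Mul(-1, Mul(6, Add(1, 36)))) = Add(8, Mul(-1, Mul(6, 37))) = Add(8, Mul(-1, 222)) = Add(8, -222) = -214)
u = Rational(1337, 1716) (u = Add(Rational(3, 4), Mul(Rational(-1, 4), Mul(Add(1068, -1018), Pow(Add(-3654, 3225), -1)))) = Add(Rational(3, 4), Mul(Rational(-1, 4), Mul(50, Pow(-429, -1)))) = Add(Rational(3, 4), Mul(Rational(-1, 4), Mul(50, Rational(-1, 429)))) = Add(Rational(3, 4), Mul(Rational(-1, 4), Rational(-50, 429))) = Add(Rational(3, 4), Rational(25, 858)) = Rational(1337, 1716) ≈ 0.77914)
Mul(h, u) = Mul(-214, Rational(1337, 1716)) = Rational(-143059, 858)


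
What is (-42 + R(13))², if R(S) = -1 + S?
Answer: 900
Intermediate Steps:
(-42 + R(13))² = (-42 + (-1 + 13))² = (-42 + 12)² = (-30)² = 900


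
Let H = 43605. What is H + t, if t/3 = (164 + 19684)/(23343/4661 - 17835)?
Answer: 150980908524/3462733 ≈ 43602.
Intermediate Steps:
t = -11563941/3462733 (t = 3*((164 + 19684)/(23343/4661 - 17835)) = 3*(19848/(23343*(1/4661) - 17835)) = 3*(19848/(23343/4661 - 17835)) = 3*(19848/(-83105592/4661)) = 3*(19848*(-4661/83105592)) = 3*(-3854647/3462733) = -11563941/3462733 ≈ -3.3395)
H + t = 43605 - 11563941/3462733 = 150980908524/3462733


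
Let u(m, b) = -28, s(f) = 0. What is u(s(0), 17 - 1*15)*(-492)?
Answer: 13776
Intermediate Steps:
u(s(0), 17 - 1*15)*(-492) = -28*(-492) = 13776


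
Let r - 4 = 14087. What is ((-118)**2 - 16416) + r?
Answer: 11599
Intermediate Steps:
r = 14091 (r = 4 + 14087 = 14091)
((-118)**2 - 16416) + r = ((-118)**2 - 16416) + 14091 = (13924 - 16416) + 14091 = -2492 + 14091 = 11599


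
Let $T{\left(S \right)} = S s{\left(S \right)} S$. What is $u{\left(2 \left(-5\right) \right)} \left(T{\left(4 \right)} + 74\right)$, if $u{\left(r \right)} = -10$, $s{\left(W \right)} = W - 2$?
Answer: $-1060$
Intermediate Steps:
$s{\left(W \right)} = -2 + W$ ($s{\left(W \right)} = W - 2 = -2 + W$)
$T{\left(S \right)} = S^{2} \left(-2 + S\right)$ ($T{\left(S \right)} = S \left(-2 + S\right) S = S^{2} \left(-2 + S\right)$)
$u{\left(2 \left(-5\right) \right)} \left(T{\left(4 \right)} + 74\right) = - 10 \left(4^{2} \left(-2 + 4\right) + 74\right) = - 10 \left(16 \cdot 2 + 74\right) = - 10 \left(32 + 74\right) = \left(-10\right) 106 = -1060$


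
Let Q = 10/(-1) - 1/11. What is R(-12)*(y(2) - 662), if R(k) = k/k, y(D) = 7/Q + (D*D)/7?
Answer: -514469/777 ≈ -662.12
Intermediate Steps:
Q = -111/11 (Q = 10*(-1) - 1*1/11 = -10 - 1/11 = -111/11 ≈ -10.091)
y(D) = -77/111 + D²/7 (y(D) = 7/(-111/11) + (D*D)/7 = 7*(-11/111) + D²*(⅐) = -77/111 + D²/7)
R(k) = 1
R(-12)*(y(2) - 662) = 1*((-77/111 + (⅐)*2²) - 662) = 1*((-77/111 + (⅐)*4) - 662) = 1*((-77/111 + 4/7) - 662) = 1*(-95/777 - 662) = 1*(-514469/777) = -514469/777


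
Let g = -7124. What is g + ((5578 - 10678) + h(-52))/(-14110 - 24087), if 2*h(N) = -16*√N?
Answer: -272110328/38197 + 16*I*√13/38197 ≈ -7123.9 + 0.0015103*I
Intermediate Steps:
h(N) = -8*√N (h(N) = (-16*√N)/2 = -8*√N)
g + ((5578 - 10678) + h(-52))/(-14110 - 24087) = -7124 + ((5578 - 10678) - 16*I*√13)/(-14110 - 24087) = -7124 + (-5100 - 16*I*√13)/(-38197) = -7124 + (-5100 - 16*I*√13)*(-1/38197) = -7124 + (5100/38197 + 16*I*√13/38197) = -272110328/38197 + 16*I*√13/38197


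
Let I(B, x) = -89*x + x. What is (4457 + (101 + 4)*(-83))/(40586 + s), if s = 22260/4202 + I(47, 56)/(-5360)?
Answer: -1498464715/14285111484 ≈ -0.10490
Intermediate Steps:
I(B, x) = -88*x
s = 4375658/703835 (s = 22260/4202 - 88*56/(-5360) = 22260*(1/4202) - 4928*(-1/5360) = 11130/2101 + 308/335 = 4375658/703835 ≈ 6.2169)
(4457 + (101 + 4)*(-83))/(40586 + s) = (4457 + (101 + 4)*(-83))/(40586 + 4375658/703835) = (4457 + 105*(-83))/(28570222968/703835) = (4457 - 8715)*(703835/28570222968) = -4258*703835/28570222968 = -1498464715/14285111484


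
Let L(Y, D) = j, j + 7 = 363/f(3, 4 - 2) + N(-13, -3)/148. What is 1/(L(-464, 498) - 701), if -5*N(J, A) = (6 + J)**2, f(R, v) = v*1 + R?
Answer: -148/94049 ≈ -0.0015736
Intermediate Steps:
f(R, v) = R + v (f(R, v) = v + R = R + v)
N(J, A) = -(6 + J)**2/5
j = 9699/148 (j = -7 + (363/(3 + (4 - 2)) - (6 - 13)**2/5/148) = -7 + (363/(3 + 2) - 1/5*(-7)**2*(1/148)) = -7 + (363/5 - 1/5*49*(1/148)) = -7 + (363*(1/5) - 49/5*1/148) = -7 + (363/5 - 49/740) = -7 + 10735/148 = 9699/148 ≈ 65.534)
L(Y, D) = 9699/148
1/(L(-464, 498) - 701) = 1/(9699/148 - 701) = 1/(-94049/148) = -148/94049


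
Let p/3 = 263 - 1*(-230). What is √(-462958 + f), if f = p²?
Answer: √1724483 ≈ 1313.2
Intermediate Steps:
p = 1479 (p = 3*(263 - 1*(-230)) = 3*(263 + 230) = 3*493 = 1479)
f = 2187441 (f = 1479² = 2187441)
√(-462958 + f) = √(-462958 + 2187441) = √1724483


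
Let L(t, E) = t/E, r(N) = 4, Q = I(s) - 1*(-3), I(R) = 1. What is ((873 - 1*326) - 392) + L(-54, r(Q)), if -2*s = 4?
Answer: 283/2 ≈ 141.50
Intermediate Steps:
s = -2 (s = -½*4 = -2)
Q = 4 (Q = 1 - 1*(-3) = 1 + 3 = 4)
((873 - 1*326) - 392) + L(-54, r(Q)) = ((873 - 1*326) - 392) - 54/4 = ((873 - 326) - 392) - 54*¼ = (547 - 392) - 27/2 = 155 - 27/2 = 283/2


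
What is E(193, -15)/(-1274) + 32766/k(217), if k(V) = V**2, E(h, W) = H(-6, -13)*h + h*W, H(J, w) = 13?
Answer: 611431/612157 ≈ 0.99881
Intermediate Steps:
E(h, W) = 13*h + W*h (E(h, W) = 13*h + h*W = 13*h + W*h)
E(193, -15)/(-1274) + 32766/k(217) = (193*(13 - 15))/(-1274) + 32766/(217**2) = (193*(-2))*(-1/1274) + 32766/47089 = -386*(-1/1274) + 32766*(1/47089) = 193/637 + 32766/47089 = 611431/612157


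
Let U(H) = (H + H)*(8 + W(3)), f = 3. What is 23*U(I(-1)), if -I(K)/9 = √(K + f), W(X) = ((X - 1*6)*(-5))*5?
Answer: -34362*√2 ≈ -48595.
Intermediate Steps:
W(X) = 150 - 25*X (W(X) = ((X - 6)*(-5))*5 = ((-6 + X)*(-5))*5 = (30 - 5*X)*5 = 150 - 25*X)
I(K) = -9*√(3 + K) (I(K) = -9*√(K + 3) = -9*√(3 + K))
U(H) = 166*H (U(H) = (H + H)*(8 + (150 - 25*3)) = (2*H)*(8 + (150 - 75)) = (2*H)*(8 + 75) = (2*H)*83 = 166*H)
23*U(I(-1)) = 23*(166*(-9*√(3 - 1))) = 23*(166*(-9*√2)) = 23*(-1494*√2) = -34362*√2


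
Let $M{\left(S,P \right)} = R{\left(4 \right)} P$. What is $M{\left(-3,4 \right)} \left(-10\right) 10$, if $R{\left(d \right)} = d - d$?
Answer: $0$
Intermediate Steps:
$R{\left(d \right)} = 0$
$M{\left(S,P \right)} = 0$ ($M{\left(S,P \right)} = 0 P = 0$)
$M{\left(-3,4 \right)} \left(-10\right) 10 = 0 \left(-10\right) 10 = 0 \cdot 10 = 0$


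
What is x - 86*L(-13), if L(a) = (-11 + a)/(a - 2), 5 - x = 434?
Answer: -2833/5 ≈ -566.60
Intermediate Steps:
x = -429 (x = 5 - 1*434 = 5 - 434 = -429)
L(a) = (-11 + a)/(-2 + a)
x - 86*L(-13) = -429 - 86*(-11 - 13)/(-2 - 13) = -429 - 86*(-24)/(-15) = -429 - (-86)*(-24)/15 = -429 - 86*8/5 = -429 - 688/5 = -2833/5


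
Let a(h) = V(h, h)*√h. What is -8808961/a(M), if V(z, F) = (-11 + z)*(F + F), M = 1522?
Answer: -8808961*√1522/7000414648 ≈ -0.049092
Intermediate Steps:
V(z, F) = 2*F*(-11 + z) (V(z, F) = (-11 + z)*(2*F) = 2*F*(-11 + z))
a(h) = 2*h^(3/2)*(-11 + h) (a(h) = (2*h*(-11 + h))*√h = 2*h^(3/2)*(-11 + h))
-8808961/a(M) = -8808961*√1522/(4632968*(-11 + 1522)) = -8808961*√1522/7000414648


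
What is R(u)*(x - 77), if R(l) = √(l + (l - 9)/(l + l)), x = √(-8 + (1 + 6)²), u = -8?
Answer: I*√111*(-77 + √41)/4 ≈ -185.95*I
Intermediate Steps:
x = √41 (x = √(-8 + 7²) = √(-8 + 49) = √41 ≈ 6.4031)
R(l) = √(l + (-9 + l)/(2*l)) (R(l) = √(l + (-9 + l)/((2*l))) = √(l + (-9 + l)*(1/(2*l))) = √(l + (-9 + l)/(2*l)))
R(u)*(x - 77) = (√(2 - 18/(-8) + 4*(-8))/2)*(√41 - 77) = (√(2 - 18*(-⅛) - 32)/2)*(-77 + √41) = (√(2 + 9/4 - 32)/2)*(-77 + √41) = (√(-111/4)/2)*(-77 + √41) = ((I*√111/2)/2)*(-77 + √41) = (I*√111/4)*(-77 + √41) = I*√111*(-77 + √41)/4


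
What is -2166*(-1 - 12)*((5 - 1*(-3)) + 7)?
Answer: 422370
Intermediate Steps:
-2166*(-1 - 12)*((5 - 1*(-3)) + 7) = -(-28158)*((5 + 3) + 7) = -(-28158)*(8 + 7) = -(-28158)*15 = -2166*(-195) = 422370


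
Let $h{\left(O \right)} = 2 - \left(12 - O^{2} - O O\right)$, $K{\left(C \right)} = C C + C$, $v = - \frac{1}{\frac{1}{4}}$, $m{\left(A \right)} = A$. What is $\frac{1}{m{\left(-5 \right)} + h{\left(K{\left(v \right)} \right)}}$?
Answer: $\frac{1}{273} \approx 0.003663$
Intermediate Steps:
$v = -4$ ($v = - \frac{1}{\frac{1}{4}} = \left(-1\right) 4 = -4$)
$K{\left(C \right)} = C + C^{2}$ ($K{\left(C \right)} = C^{2} + C = C + C^{2}$)
$h{\left(O \right)} = -10 + 2 O^{2}$ ($h{\left(O \right)} = 2 + \left(\left(O^{2} + O^{2}\right) - 12\right) = 2 + \left(2 O^{2} - 12\right) = 2 + \left(-12 + 2 O^{2}\right) = -10 + 2 O^{2}$)
$\frac{1}{m{\left(-5 \right)} + h{\left(K{\left(v \right)} \right)}} = \frac{1}{-5 - \left(10 - 2 \left(- 4 \left(1 - 4\right)\right)^{2}\right)} = \frac{1}{-5 - \left(10 - 2 \left(\left(-4\right) \left(-3\right)\right)^{2}\right)} = \frac{1}{-5 - \left(10 - 2 \cdot 12^{2}\right)} = \frac{1}{-5 + \left(-10 + 2 \cdot 144\right)} = \frac{1}{-5 + \left(-10 + 288\right)} = \frac{1}{-5 + 278} = \frac{1}{273}$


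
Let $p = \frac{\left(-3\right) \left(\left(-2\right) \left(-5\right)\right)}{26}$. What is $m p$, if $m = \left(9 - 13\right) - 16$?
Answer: $\frac{300}{13} \approx 23.077$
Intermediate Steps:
$p = - \frac{15}{13}$ ($p = \left(-3\right) 10 \cdot \frac{1}{26} = \left(-30\right) \frac{1}{26} = - \frac{15}{13} \approx -1.1538$)
$m = -20$ ($m = -4 - 16 = -20$)
$m p = \left(-20\right) \left(- \frac{15}{13}\right) = \frac{300}{13}$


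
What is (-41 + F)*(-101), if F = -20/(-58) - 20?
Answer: 177659/29 ≈ 6126.2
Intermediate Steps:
F = -570/29 (F = -20*(-1/58) - 20 = 10/29 - 20 = -570/29 ≈ -19.655)
(-41 + F)*(-101) = (-41 - 570/29)*(-101) = -1759/29*(-101) = 177659/29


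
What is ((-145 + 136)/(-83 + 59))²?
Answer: 9/64 ≈ 0.14063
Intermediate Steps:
((-145 + 136)/(-83 + 59))² = (-9/(-24))² = (-9*(-1/24))² = (3/8)² = 9/64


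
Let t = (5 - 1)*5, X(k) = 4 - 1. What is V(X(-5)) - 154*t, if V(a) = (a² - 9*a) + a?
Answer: -3095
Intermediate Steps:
X(k) = 3
V(a) = a² - 8*a
t = 20 (t = 4*5 = 20)
V(X(-5)) - 154*t = 3*(-8 + 3) - 154*20 = 3*(-5) - 3080 = -15 - 3080 = -3095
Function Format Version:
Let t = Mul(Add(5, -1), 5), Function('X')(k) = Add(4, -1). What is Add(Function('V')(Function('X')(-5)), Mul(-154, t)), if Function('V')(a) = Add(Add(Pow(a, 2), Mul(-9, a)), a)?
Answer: -3095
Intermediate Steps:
Function('X')(k) = 3
Function('V')(a) = Add(Pow(a, 2), Mul(-8, a))
t = 20 (t = Mul(4, 5) = 20)
Add(Function('V')(Function('X')(-5)), Mul(-154, t)) = Add(Mul(3, Add(-8, 3)), Mul(-154, 20)) = Add(Mul(3, -5), -3080) = Add(-15, -3080) = -3095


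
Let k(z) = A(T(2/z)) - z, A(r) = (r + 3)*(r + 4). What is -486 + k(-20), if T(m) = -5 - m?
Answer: -46429/100 ≈ -464.29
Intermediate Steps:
A(r) = (3 + r)*(4 + r)
k(z) = -23 + (-5 - 2/z)² - z - 14/z (k(z) = (12 + (-5 - 2/z)² + 7*(-5 - 2/z)) - z = (12 + (-5 - 2/z)² + (-35 - 14/z)) - z = (-23 + (-5 - 2/z)² - 14/z) - z = -23 + (-5 - 2/z)² - z - 14/z)
-486 + k(-20) = -486 + (2 - 1*(-20) + 4/(-20)² + 6/(-20)) = -486 + (2 + 20 + 4*(1/400) + 6*(-1/20)) = -486 + (2 + 20 + 1/100 - 3/10) = -486 + 2171/100 = -46429/100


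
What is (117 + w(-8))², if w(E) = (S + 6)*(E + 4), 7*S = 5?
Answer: 398161/49 ≈ 8125.7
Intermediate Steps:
S = 5/7 (S = (⅐)*5 = 5/7 ≈ 0.71429)
w(E) = 188/7 + 47*E/7 (w(E) = (5/7 + 6)*(E + 4) = 47*(4 + E)/7 = 188/7 + 47*E/7)
(117 + w(-8))² = (117 + (188/7 + (47/7)*(-8)))² = (117 + (188/7 - 376/7))² = (117 - 188/7)² = (631/7)² = 398161/49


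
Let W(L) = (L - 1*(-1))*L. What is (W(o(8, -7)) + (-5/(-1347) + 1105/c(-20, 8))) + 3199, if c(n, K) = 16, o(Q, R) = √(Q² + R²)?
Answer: 72868739/21552 + √113 ≈ 3391.7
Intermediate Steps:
W(L) = L*(1 + L) (W(L) = (L + 1)*L = (1 + L)*L = L*(1 + L))
(W(o(8, -7)) + (-5/(-1347) + 1105/c(-20, 8))) + 3199 = (√(8² + (-7)²)*(1 + √(8² + (-7)²)) + (-5/(-1347) + 1105/16)) + 3199 = (√(64 + 49)*(1 + √(64 + 49)) + (-5*(-1/1347) + 1105*(1/16))) + 3199 = (√113*(1 + √113) + (5/1347 + 1105/16)) + 3199 = (√113*(1 + √113) + 1488515/21552) + 3199 = (1488515/21552 + √113*(1 + √113)) + 3199 = 70433363/21552 + √113*(1 + √113)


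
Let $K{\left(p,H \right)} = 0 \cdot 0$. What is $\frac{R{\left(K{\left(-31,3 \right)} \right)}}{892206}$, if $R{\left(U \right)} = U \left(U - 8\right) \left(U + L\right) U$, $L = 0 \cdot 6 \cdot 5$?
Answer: $0$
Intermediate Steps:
$L = 0$ ($L = 0 \cdot 5 = 0$)
$K{\left(p,H \right)} = 0$
$R{\left(U \right)} = U^{3} \left(-8 + U\right)$ ($R{\left(U \right)} = U \left(U - 8\right) \left(U + 0\right) U = U \left(-8 + U\right) U U = U U \left(-8 + U\right) U = U^{2} \left(-8 + U\right) U = U^{3} \left(-8 + U\right)$)
$\frac{R{\left(K{\left(-31,3 \right)} \right)}}{892206} = \frac{0^{3} \left(-8 + 0\right)}{892206} = 0 \left(-8\right) \frac{1}{892206} = 0 \cdot \frac{1}{892206} = 0$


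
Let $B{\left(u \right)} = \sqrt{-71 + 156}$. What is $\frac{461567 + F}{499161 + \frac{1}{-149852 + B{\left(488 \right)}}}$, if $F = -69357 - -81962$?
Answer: $\frac{1328745006890948521801}{1398770248719506225989} + \frac{118543 \sqrt{85}}{1398770248719506225989} \approx 0.94994$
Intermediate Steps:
$B{\left(u \right)} = \sqrt{85}$
$F = 12605$ ($F = -69357 + 81962 = 12605$)
$\frac{461567 + F}{499161 + \frac{1}{-149852 + B{\left(488 \right)}}} = \frac{461567 + 12605}{499161 + \frac{1}{-149852 + \sqrt{85}}} = \frac{474172}{499161 + \frac{1}{-149852 + \sqrt{85}}}$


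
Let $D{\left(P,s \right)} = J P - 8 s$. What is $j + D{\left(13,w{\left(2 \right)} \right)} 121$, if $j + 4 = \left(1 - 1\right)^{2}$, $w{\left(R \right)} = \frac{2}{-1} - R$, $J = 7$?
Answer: $14879$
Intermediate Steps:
$w{\left(R \right)} = -2 - R$ ($w{\left(R \right)} = 2 \left(-1\right) - R = -2 - R$)
$D{\left(P,s \right)} = - 8 s + 7 P$ ($D{\left(P,s \right)} = 7 P - 8 s = - 8 s + 7 P$)
$j = -4$ ($j = -4 + \left(1 - 1\right)^{2} = -4 + 0^{2} = -4 + 0 = -4$)
$j + D{\left(13,w{\left(2 \right)} \right)} 121 = -4 + \left(- 8 \left(-2 - 2\right) + 7 \cdot 13\right) 121 = -4 + \left(- 8 \left(-2 - 2\right) + 91\right) 121 = -4 + \left(\left(-8\right) \left(-4\right) + 91\right) 121 = -4 + \left(32 + 91\right) 121 = -4 + 123 \cdot 121 = -4 + 14883 = 14879$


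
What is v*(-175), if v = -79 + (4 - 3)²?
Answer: 13650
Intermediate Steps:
v = -78 (v = -79 + 1² = -79 + 1 = -78)
v*(-175) = -78*(-175) = 13650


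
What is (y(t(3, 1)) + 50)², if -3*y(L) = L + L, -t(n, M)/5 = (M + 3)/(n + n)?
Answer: 220900/81 ≈ 2727.2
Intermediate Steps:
t(n, M) = -5*(3 + M)/(2*n) (t(n, M) = -5*(M + 3)/(n + n) = -5*(3 + M)/(2*n))
y(L) = -2*L/3 (y(L) = -(L + L)/3 = -2*L/3)
(y(t(3, 1)) + 50)² = (-5*(-3 - 1*1)/(3*3) + 50)² = (-5*(-3 - 1)/(3*3) + 50)² = (-5*(-4)/(3*3) + 50)² = (-⅔*(-10/3) + 50)² = (20/9 + 50)² = (470/9)² = 220900/81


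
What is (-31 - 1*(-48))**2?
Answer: 289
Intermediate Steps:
(-31 - 1*(-48))**2 = (-31 + 48)**2 = 17**2 = 289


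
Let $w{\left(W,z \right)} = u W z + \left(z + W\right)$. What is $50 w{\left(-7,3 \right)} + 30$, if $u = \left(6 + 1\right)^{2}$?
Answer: $-51620$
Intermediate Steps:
$u = 49$ ($u = 7^{2} = 49$)
$w{\left(W,z \right)} = W + z + 49 W z$ ($w{\left(W,z \right)} = 49 W z + \left(z + W\right) = 49 W z + \left(W + z\right) = W + z + 49 W z$)
$50 w{\left(-7,3 \right)} + 30 = 50 \left(-7 + 3 + 49 \left(-7\right) 3\right) + 30 = 50 \left(-7 + 3 - 1029\right) + 30 = 50 \left(-1033\right) + 30 = -51650 + 30 = -51620$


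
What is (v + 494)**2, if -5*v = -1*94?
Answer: 6574096/25 ≈ 2.6296e+5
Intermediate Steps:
v = 94/5 (v = -(-1)*94/5 = -1/5*(-94) = 94/5 ≈ 18.800)
(v + 494)**2 = (94/5 + 494)**2 = (2564/5)**2 = 6574096/25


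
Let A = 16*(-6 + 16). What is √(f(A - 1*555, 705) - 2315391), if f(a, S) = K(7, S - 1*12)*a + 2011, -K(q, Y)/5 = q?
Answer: I*√2299555 ≈ 1516.4*I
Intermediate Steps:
K(q, Y) = -5*q
A = 160 (A = 16*10 = 160)
f(a, S) = 2011 - 35*a (f(a, S) = (-5*7)*a + 2011 = -35*a + 2011 = 2011 - 35*a)
√(f(A - 1*555, 705) - 2315391) = √((2011 - 35*(160 - 1*555)) - 2315391) = √((2011 - 35*(160 - 555)) - 2315391) = √((2011 - 35*(-395)) - 2315391) = √((2011 + 13825) - 2315391) = √(15836 - 2315391) = √(-2299555) = I*√2299555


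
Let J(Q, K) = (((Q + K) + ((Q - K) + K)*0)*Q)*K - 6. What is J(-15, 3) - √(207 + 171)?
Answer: 534 - 3*√42 ≈ 514.56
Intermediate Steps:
J(Q, K) = -6 + K*Q*(K + Q) (J(Q, K) = (((K + Q) + Q*0)*Q)*K - 6 = (((K + Q) + 0)*Q)*K - 6 = ((K + Q)*Q)*K - 6 = (Q*(K + Q))*K - 6 = K*Q*(K + Q) - 6 = -6 + K*Q*(K + Q))
J(-15, 3) - √(207 + 171) = (-6 + 3*(-15)² - 15*3²) - √(207 + 171) = (-6 + 3*225 - 15*9) - √378 = (-6 + 675 - 135) - 3*√42 = 534 - 3*√42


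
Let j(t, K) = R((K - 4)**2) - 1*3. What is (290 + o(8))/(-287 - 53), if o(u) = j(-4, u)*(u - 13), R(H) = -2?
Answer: -63/68 ≈ -0.92647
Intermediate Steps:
j(t, K) = -5 (j(t, K) = -2 - 1*3 = -2 - 3 = -5)
o(u) = 65 - 5*u (o(u) = -5*(u - 13) = -5*(-13 + u) = 65 - 5*u)
(290 + o(8))/(-287 - 53) = (290 + (65 - 5*8))/(-287 - 53) = (290 + (65 - 40))/(-340) = (290 + 25)*(-1/340) = 315*(-1/340) = -63/68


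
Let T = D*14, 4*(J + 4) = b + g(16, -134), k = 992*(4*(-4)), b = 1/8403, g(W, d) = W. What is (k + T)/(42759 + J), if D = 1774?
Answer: 301297968/1437215509 ≈ 0.20964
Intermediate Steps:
b = 1/8403 ≈ 0.00011901
k = -15872 (k = 992*(-16) = -15872)
J = 1/33612 (J = -4 + (1/8403 + 16)/4 = -4 + (¼)*(134449/8403) = -4 + 134449/33612 = 1/33612 ≈ 2.9751e-5)
T = 24836 (T = 1774*14 = 24836)
(k + T)/(42759 + J) = (-15872 + 24836)/(42759 + 1/33612) = 8964/(1437215509/33612) = 8964*(33612/1437215509) = 301297968/1437215509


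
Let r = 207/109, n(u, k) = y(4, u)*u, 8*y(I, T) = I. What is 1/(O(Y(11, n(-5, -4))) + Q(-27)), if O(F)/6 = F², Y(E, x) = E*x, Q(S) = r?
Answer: 218/989589 ≈ 0.00022029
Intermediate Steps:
y(I, T) = I/8
n(u, k) = u/2 (n(u, k) = ((⅛)*4)*u = u/2)
r = 207/109 (r = 207*(1/109) = 207/109 ≈ 1.8991)
Q(S) = 207/109
O(F) = 6*F²
1/(O(Y(11, n(-5, -4))) + Q(-27)) = 1/(6*(11*((½)*(-5)))² + 207/109) = 1/(6*(11*(-5/2))² + 207/109) = 1/(6*(-55/2)² + 207/109) = 1/(6*(3025/4) + 207/109) = 1/(9075/2 + 207/109) = 1/(989589/218) = 218/989589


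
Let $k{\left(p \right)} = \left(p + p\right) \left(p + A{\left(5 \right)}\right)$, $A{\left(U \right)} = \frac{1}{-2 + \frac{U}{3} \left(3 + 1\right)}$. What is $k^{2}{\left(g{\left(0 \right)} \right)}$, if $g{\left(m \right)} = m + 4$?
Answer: $\frac{55696}{49} \approx 1136.7$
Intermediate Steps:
$A{\left(U \right)} = \frac{1}{-2 + \frac{4 U}{3}}$ ($A{\left(U \right)} = \frac{1}{-2 + U \frac{1}{3} \cdot 4} = \frac{1}{-2 + \frac{U}{3} \cdot 4} = \frac{1}{-2 + \frac{4 U}{3}}$)
$g{\left(m \right)} = 4 + m$
$k{\left(p \right)} = 2 p \left(\frac{3}{14} + p\right)$ ($k{\left(p \right)} = \left(p + p\right) \left(p + \frac{3}{2 \left(-3 + 2 \cdot 5\right)}\right) = 2 p \left(p + \frac{3}{2 \left(-3 + 10\right)}\right) = 2 p \left(p + \frac{3}{2 \cdot 7}\right) = 2 p \left(p + \frac{3}{2} \cdot \frac{1}{7}\right) = 2 p \left(p + \frac{3}{14}\right) = 2 p \left(\frac{3}{14} + p\right)$)
$k^{2}{\left(g{\left(0 \right)} \right)} = \left(\frac{\left(4 + 0\right) \left(3 + 14 \left(4 + 0\right)\right)}{7}\right)^{2} = \left(\frac{1}{7} \cdot 4 \left(3 + 14 \cdot 4\right)\right)^{2} = \left(\frac{1}{7} \cdot 4 \left(3 + 56\right)\right)^{2} = \left(\frac{1}{7} \cdot 4 \cdot 59\right)^{2} = \left(\frac{236}{7}\right)^{2} = \frac{55696}{49}$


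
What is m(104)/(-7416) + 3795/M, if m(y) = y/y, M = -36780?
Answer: -469675/4546008 ≈ -0.10332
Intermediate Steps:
m(y) = 1
m(104)/(-7416) + 3795/M = 1/(-7416) + 3795/(-36780) = 1*(-1/7416) + 3795*(-1/36780) = -1/7416 - 253/2452 = -469675/4546008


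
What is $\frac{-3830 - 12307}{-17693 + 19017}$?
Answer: $- \frac{16137}{1324} \approx -12.188$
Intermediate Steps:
$\frac{-3830 - 12307}{-17693 + 19017} = - \frac{16137}{1324}$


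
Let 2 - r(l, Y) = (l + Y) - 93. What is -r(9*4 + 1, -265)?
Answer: -323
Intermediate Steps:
r(l, Y) = 95 - Y - l (r(l, Y) = 2 - ((l + Y) - 93) = 2 - ((Y + l) - 93) = 2 - (-93 + Y + l) = 2 + (93 - Y - l) = 95 - Y - l)
-r(9*4 + 1, -265) = -(95 - 1*(-265) - (9*4 + 1)) = -(95 + 265 - (36 + 1)) = -(95 + 265 - 1*37) = -(95 + 265 - 37) = -1*323 = -323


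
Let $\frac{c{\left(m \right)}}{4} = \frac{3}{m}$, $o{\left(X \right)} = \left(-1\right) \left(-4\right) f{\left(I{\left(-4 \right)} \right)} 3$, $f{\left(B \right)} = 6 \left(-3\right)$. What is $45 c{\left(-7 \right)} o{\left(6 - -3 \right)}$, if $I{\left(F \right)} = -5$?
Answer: $\frac{116640}{7} \approx 16663.0$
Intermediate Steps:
$f{\left(B \right)} = -18$
$o{\left(X \right)} = -216$ ($o{\left(X \right)} = \left(-1\right) \left(-4\right) \left(-18\right) 3 = 4 \left(-18\right) 3 = \left(-72\right) 3 = -216$)
$c{\left(m \right)} = \frac{12}{m}$ ($c{\left(m \right)} = 4 \frac{3}{m} = \frac{12}{m}$)
$45 c{\left(-7 \right)} o{\left(6 - -3 \right)} = 45 \frac{12}{-7} \left(-216\right) = 45 \cdot 12 \left(- \frac{1}{7}\right) \left(-216\right) = 45 \left(- \frac{12}{7}\right) \left(-216\right) = \left(- \frac{540}{7}\right) \left(-216\right) = \frac{116640}{7}$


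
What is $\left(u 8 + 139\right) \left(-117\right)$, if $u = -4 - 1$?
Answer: $-11583$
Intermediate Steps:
$u = -5$ ($u = -4 - 1 = -5$)
$\left(u 8 + 139\right) \left(-117\right) = \left(\left(-5\right) 8 + 139\right) \left(-117\right) = \left(-40 + 139\right) \left(-117\right) = 99 \left(-117\right) = -11583$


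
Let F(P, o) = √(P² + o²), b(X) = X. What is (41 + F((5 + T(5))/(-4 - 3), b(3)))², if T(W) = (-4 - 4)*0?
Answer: (287 + √466)²/49 ≈ 1943.4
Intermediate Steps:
T(W) = 0 (T(W) = -8*0 = 0)
(41 + F((5 + T(5))/(-4 - 3), b(3)))² = (41 + √(((5 + 0)/(-4 - 3))² + 3²))² = (41 + √((5/(-7))² + 9))² = (41 + √((5*(-⅐))² + 9))² = (41 + √((-5/7)² + 9))² = (41 + √(25/49 + 9))² = (41 + √(466/49))² = (41 + √466/7)²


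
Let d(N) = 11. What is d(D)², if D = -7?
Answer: 121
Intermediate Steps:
d(D)² = 11² = 121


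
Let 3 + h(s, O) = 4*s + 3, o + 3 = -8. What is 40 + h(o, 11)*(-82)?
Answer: 3648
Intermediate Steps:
o = -11 (o = -3 - 8 = -11)
h(s, O) = 4*s (h(s, O) = -3 + (4*s + 3) = -3 + (3 + 4*s) = 4*s)
40 + h(o, 11)*(-82) = 40 + (4*(-11))*(-82) = 40 - 44*(-82) = 40 + 3608 = 3648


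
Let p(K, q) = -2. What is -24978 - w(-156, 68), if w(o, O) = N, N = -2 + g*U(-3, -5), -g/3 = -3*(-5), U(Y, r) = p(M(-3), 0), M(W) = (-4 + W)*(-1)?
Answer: -25066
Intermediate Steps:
M(W) = 4 - W
U(Y, r) = -2
g = -45 (g = -(-9)*(-5) = -3*15 = -45)
N = 88 (N = -2 - 45*(-2) = -2 + 90 = 88)
w(o, O) = 88
-24978 - w(-156, 68) = -24978 - 1*88 = -24978 - 88 = -25066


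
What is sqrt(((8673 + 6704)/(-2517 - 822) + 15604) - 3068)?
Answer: sqrt(15523503317)/1113 ≈ 111.94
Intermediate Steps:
sqrt(((8673 + 6704)/(-2517 - 822) + 15604) - 3068) = sqrt((15377/(-3339) + 15604) - 3068) = sqrt((15377*(-1/3339) + 15604) - 3068) = sqrt((-15377/3339 + 15604) - 3068) = sqrt(52086379/3339 - 3068) = sqrt(41842327/3339) = sqrt(15523503317)/1113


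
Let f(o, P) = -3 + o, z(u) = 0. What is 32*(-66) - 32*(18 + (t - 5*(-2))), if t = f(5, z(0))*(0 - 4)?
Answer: -2752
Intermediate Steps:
t = -8 (t = (-3 + 5)*(0 - 4) = 2*(-4) = -8)
32*(-66) - 32*(18 + (t - 5*(-2))) = 32*(-66) - 32*(18 + (-8 - 5*(-2))) = -2112 - 32*(18 + (-8 + 10)) = -2112 - 32*(18 + 2) = -2112 - 32*20 = -2112 - 1*640 = -2112 - 640 = -2752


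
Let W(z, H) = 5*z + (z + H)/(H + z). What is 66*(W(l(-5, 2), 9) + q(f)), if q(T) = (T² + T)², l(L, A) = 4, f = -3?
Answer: 3762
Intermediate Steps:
q(T) = (T + T²)²
W(z, H) = 1 + 5*z (W(z, H) = 5*z + (H + z)/(H + z) = 5*z + 1 = 1 + 5*z)
66*(W(l(-5, 2), 9) + q(f)) = 66*((1 + 5*4) + (-3)²*(1 - 3)²) = 66*((1 + 20) + 9*(-2)²) = 66*(21 + 9*4) = 66*(21 + 36) = 66*57 = 3762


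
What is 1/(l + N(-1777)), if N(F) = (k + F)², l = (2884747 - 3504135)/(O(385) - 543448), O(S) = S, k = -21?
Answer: 543063/1755616858040 ≈ 3.0933e-7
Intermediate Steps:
l = 619388/543063 (l = (2884747 - 3504135)/(385 - 543448) = -619388/(-543063) = -619388*(-1/543063) = 619388/543063 ≈ 1.1405)
N(F) = (-21 + F)²
1/(l + N(-1777)) = 1/(619388/543063 + (-21 - 1777)²) = 1/(619388/543063 + (-1798)²) = 1/(619388/543063 + 3232804) = 1/(1755616858040/543063) = 543063/1755616858040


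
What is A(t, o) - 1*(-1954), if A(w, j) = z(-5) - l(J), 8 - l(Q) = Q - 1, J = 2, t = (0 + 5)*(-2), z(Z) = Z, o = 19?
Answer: 1942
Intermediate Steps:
t = -10 (t = 5*(-2) = -10)
l(Q) = 9 - Q (l(Q) = 8 - (Q - 1) = 8 - (-1 + Q) = 8 + (1 - Q) = 9 - Q)
A(w, j) = -12 (A(w, j) = -5 - (9 - 1*2) = -5 - (9 - 2) = -5 - 1*7 = -5 - 7 = -12)
A(t, o) - 1*(-1954) = -12 - 1*(-1954) = -12 + 1954 = 1942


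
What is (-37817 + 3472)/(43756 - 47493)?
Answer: 34345/3737 ≈ 9.1905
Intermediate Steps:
(-37817 + 3472)/(43756 - 47493) = -34345/(-3737) = -34345*(-1/3737) = 34345/3737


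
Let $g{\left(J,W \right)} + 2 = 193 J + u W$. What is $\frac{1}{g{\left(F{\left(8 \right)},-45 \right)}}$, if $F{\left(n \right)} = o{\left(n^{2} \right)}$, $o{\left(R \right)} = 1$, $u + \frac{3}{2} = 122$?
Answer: $- \frac{2}{10463} \approx -0.00019115$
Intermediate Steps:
$u = \frac{241}{2}$ ($u = - \frac{3}{2} + 122 = \frac{241}{2} \approx 120.5$)
$F{\left(n \right)} = 1$
$g{\left(J,W \right)} = -2 + 193 J + \frac{241 W}{2}$ ($g{\left(J,W \right)} = -2 + \left(193 J + \frac{241 W}{2}\right) = -2 + 193 J + \frac{241 W}{2}$)
$\frac{1}{g{\left(F{\left(8 \right)},-45 \right)}} = \frac{1}{-2 + 193 \cdot 1 + \frac{241}{2} \left(-45\right)} = \frac{1}{-2 + 193 - \frac{10845}{2}} = \frac{1}{- \frac{10463}{2}} = - \frac{2}{10463}$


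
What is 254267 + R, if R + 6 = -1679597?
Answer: -1425336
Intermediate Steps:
R = -1679603 (R = -6 - 1679597 = -1679603)
254267 + R = 254267 - 1679603 = -1425336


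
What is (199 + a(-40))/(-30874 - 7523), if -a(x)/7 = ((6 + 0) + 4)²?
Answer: 167/12799 ≈ 0.013048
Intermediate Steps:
a(x) = -700 (a(x) = -7*((6 + 0) + 4)² = -7*(6 + 4)² = -7*10² = -7*100 = -700)
(199 + a(-40))/(-30874 - 7523) = (199 - 700)/(-30874 - 7523) = -501/(-38397) = -501*(-1/38397) = 167/12799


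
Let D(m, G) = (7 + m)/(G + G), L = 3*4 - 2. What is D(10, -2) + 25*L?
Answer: 983/4 ≈ 245.75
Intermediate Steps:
L = 10 (L = 12 - 2 = 10)
D(m, G) = (7 + m)/(2*G) (D(m, G) = (7 + m)/((2*G)) = (7 + m)*(1/(2*G)) = (7 + m)/(2*G))
D(10, -2) + 25*L = (1/2)*(7 + 10)/(-2) + 25*10 = (1/2)*(-1/2)*17 + 250 = -17/4 + 250 = 983/4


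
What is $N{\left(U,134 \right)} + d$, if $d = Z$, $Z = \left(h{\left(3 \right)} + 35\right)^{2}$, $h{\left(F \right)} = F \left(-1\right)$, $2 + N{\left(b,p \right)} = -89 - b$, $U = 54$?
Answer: $879$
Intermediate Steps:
$N{\left(b,p \right)} = -91 - b$ ($N{\left(b,p \right)} = -2 - \left(89 + b\right) = -91 - b$)
$h{\left(F \right)} = - F$
$Z = 1024$ ($Z = \left(\left(-1\right) 3 + 35\right)^{2} = \left(-3 + 35\right)^{2} = 32^{2} = 1024$)
$d = 1024$
$N{\left(U,134 \right)} + d = \left(-91 - 54\right) + 1024 = -145 + 1024 = 879$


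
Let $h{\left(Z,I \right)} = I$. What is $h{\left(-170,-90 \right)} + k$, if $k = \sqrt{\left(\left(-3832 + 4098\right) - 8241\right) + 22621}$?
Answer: $-90 + \sqrt{14646} \approx 31.021$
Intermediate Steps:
$k = \sqrt{14646}$ ($k = \sqrt{\left(266 - 8241\right) + 22621} = \sqrt{-7975 + 22621} = \sqrt{14646} \approx 121.02$)
$h{\left(-170,-90 \right)} + k = -90 + \sqrt{14646}$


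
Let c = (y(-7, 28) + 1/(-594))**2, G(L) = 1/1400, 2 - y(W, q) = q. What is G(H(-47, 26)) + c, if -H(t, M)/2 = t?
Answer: 83491896959/123492600 ≈ 676.09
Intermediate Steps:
H(t, M) = -2*t
y(W, q) = 2 - q
G(L) = 1/1400
c = 238548025/352836 (c = ((2 - 1*28) + 1/(-594))**2 = ((2 - 28) - 1/594)**2 = (-26 - 1/594)**2 = (-15445/594)**2 = 238548025/352836 ≈ 676.09)
G(H(-47, 26)) + c = 1/1400 + 238548025/352836 = 83491896959/123492600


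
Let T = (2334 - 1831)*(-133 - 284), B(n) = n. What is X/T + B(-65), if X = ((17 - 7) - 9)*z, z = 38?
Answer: -13633853/209751 ≈ -65.000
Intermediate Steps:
X = 38 (X = ((17 - 7) - 9)*38 = (10 - 9)*38 = 1*38 = 38)
T = -209751 (T = 503*(-417) = -209751)
X/T + B(-65) = 38/(-209751) - 65 = 38*(-1/209751) - 65 = -38/209751 - 65 = -13633853/209751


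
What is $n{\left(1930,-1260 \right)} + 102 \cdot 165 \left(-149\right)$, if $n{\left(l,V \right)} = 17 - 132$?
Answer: $-2507785$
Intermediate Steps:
$n{\left(l,V \right)} = -115$ ($n{\left(l,V \right)} = 17 - 132 = -115$)
$n{\left(1930,-1260 \right)} + 102 \cdot 165 \left(-149\right) = -115 + 102 \cdot 165 \left(-149\right) = -115 + 16830 \left(-149\right) = -115 - 2507670 = -2507785$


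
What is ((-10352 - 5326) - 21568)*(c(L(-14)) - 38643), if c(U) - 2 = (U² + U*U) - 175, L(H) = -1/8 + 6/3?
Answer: 23127661601/16 ≈ 1.4455e+9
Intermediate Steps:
L(H) = 15/8 (L(H) = -1*⅛ + 6*(⅓) = -⅛ + 2 = 15/8)
c(U) = -173 + 2*U² (c(U) = 2 + ((U² + U*U) - 175) = 2 + ((U² + U²) - 175) = 2 + (2*U² - 175) = 2 + (-175 + 2*U²) = -173 + 2*U²)
((-10352 - 5326) - 21568)*(c(L(-14)) - 38643) = ((-10352 - 5326) - 21568)*((-173 + 2*(15/8)²) - 38643) = (-15678 - 21568)*((-173 + 2*(225/64)) - 38643) = -37246*((-173 + 225/32) - 38643) = -37246*(-5311/32 - 38643) = -37246*(-1241887/32) = 23127661601/16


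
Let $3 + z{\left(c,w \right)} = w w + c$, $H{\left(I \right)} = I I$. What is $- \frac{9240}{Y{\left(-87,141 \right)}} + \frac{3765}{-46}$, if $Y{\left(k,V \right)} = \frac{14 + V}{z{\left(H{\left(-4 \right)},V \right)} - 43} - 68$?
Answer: $\frac{3355799595}{62086798} \approx 54.05$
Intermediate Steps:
$H{\left(I \right)} = I^{2}$
$z{\left(c,w \right)} = -3 + c + w^{2}$ ($z{\left(c,w \right)} = -3 + \left(w w + c\right) = -3 + \left(w^{2} + c\right) = -3 + \left(c + w^{2}\right) = -3 + c + w^{2}$)
$Y{\left(k,V \right)} = -68 + \frac{14 + V}{-30 + V^{2}}$ ($Y{\left(k,V \right)} = \frac{14 + V}{\left(-3 + \left(-4\right)^{2} + V^{2}\right) - 43} - 68 = \frac{14 + V}{\left(-3 + 16 + V^{2}\right) - 43} - 68 = \frac{14 + V}{\left(13 + V^{2}\right) - 43} - 68 = \frac{14 + V}{-30 + V^{2}} - 68 = -68 + \frac{14 + V}{-30 + V^{2}}$)
$- \frac{9240}{Y{\left(-87,141 \right)}} + \frac{3765}{-46} = - \frac{9240}{\frac{1}{-30 + 141^{2}} \left(2054 + 141 - 68 \cdot 141^{2}\right)} + \frac{3765}{-46} = - \frac{9240}{\frac{1}{-30 + 19881} \left(2054 + 141 - 1351908\right)} + 3765 \left(- \frac{1}{46}\right) = - \frac{9240}{\frac{1}{19851} \left(2054 + 141 - 1351908\right)} - \frac{3765}{46} = - \frac{9240}{\frac{1}{19851} \left(-1349713\right)} - \frac{3765}{46} = - \frac{9240}{- \frac{1349713}{19851}} - \frac{3765}{46} = \left(-9240\right) \left(- \frac{19851}{1349713}\right) - \frac{3765}{46} = \frac{183423240}{1349713} - \frac{3765}{46} = \frac{3355799595}{62086798}$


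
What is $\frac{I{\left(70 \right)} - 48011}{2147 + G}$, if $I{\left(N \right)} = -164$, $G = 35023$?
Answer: $- \frac{9635}{7434} \approx -1.2961$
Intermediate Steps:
$\frac{I{\left(70 \right)} - 48011}{2147 + G} = \frac{-164 - 48011}{2147 + 35023} = - \frac{48175}{37170} = \left(-48175\right) \frac{1}{37170} = - \frac{9635}{7434}$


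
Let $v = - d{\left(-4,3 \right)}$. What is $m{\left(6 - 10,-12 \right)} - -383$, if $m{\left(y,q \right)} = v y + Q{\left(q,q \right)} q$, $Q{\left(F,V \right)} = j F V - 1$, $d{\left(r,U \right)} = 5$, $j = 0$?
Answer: $415$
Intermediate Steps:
$Q{\left(F,V \right)} = -1$ ($Q{\left(F,V \right)} = 0 F V - 1 = 0 V - 1 = 0 - 1 = -1$)
$v = -5$ ($v = \left(-1\right) 5 = -5$)
$m{\left(y,q \right)} = - q - 5 y$ ($m{\left(y,q \right)} = - 5 y - q = - q - 5 y$)
$m{\left(6 - 10,-12 \right)} - -383 = \left(\left(-1\right) \left(-12\right) - 5 \left(6 - 10\right)\right) - -383 = \left(12 - 5 \left(6 - 10\right)\right) + 383 = \left(12 - -20\right) + 383 = \left(12 + 20\right) + 383 = 32 + 383 = 415$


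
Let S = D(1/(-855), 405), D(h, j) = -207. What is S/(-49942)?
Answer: 207/49942 ≈ 0.0041448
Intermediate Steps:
S = -207
S/(-49942) = -207/(-49942) = -207*(-1/49942) = 207/49942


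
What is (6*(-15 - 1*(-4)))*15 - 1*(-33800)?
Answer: 32810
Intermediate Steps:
(6*(-15 - 1*(-4)))*15 - 1*(-33800) = (6*(-15 + 4))*15 + 33800 = (6*(-11))*15 + 33800 = -66*15 + 33800 = -990 + 33800 = 32810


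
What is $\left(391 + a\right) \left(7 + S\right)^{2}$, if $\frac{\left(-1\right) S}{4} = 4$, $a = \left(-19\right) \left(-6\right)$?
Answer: $40905$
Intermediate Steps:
$a = 114$
$S = -16$ ($S = \left(-4\right) 4 = -16$)
$\left(391 + a\right) \left(7 + S\right)^{2} = \left(391 + 114\right) \left(7 - 16\right)^{2} = 505 \left(-9\right)^{2} = 505 \cdot 81 = 40905$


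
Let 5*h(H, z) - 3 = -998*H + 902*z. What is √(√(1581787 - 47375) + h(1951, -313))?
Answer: √(-11147105 + 50*√383603)/5 ≈ 666.82*I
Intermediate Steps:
h(H, z) = ⅗ - 998*H/5 + 902*z/5 (h(H, z) = ⅗ + (-998*H + 902*z)/5 = ⅗ + (-998*H/5 + 902*z/5) = ⅗ - 998*H/5 + 902*z/5)
√(√(1581787 - 47375) + h(1951, -313)) = √(√(1581787 - 47375) + (⅗ - 998/5*1951 + (902/5)*(-313))) = √(√1534412 + (⅗ - 1947098/5 - 282326/5)) = √(2*√383603 - 2229421/5) = √(-2229421/5 + 2*√383603)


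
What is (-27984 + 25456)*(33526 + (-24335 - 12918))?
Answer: 9421856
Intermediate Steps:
(-27984 + 25456)*(33526 + (-24335 - 12918)) = -2528*(33526 - 37253) = -2528*(-3727) = 9421856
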